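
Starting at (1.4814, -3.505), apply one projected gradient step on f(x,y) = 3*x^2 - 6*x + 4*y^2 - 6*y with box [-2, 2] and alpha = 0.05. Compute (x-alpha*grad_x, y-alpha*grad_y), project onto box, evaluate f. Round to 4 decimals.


Step 1: Compute gradient at (1.4814, -3.505).
grad_x = 2*3*1.4814 - 6 = 2.8884
grad_y = 2*4*-3.505 - 6 = -34.04
Step 2: Gradient step.
x_raw = 1.4814 - 0.05*2.8884 = 1.337
y_raw = -3.505 - 0.05*-34.04 = -1.803
Step 3: Project onto [-2, 2].
x_proj = clip(1.337) = 1.337
y_proj = clip(-1.803) = -1.803
Step 4: Evaluate f.
f(1.337, -1.803) = 21.1619


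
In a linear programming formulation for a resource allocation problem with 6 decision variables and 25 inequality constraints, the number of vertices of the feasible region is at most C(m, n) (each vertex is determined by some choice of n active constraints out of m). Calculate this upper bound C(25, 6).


Each vertex corresponds to some choice of n active constraints out of m, so the number of vertices is at most C(m, n) = m! / (n!(m-n)!).
m = 25, n = 6
Numerator: 25 * 24 * 23 * 22 * 21 * 20
Denominator: 6! = 720
C(25, 6) = 177100


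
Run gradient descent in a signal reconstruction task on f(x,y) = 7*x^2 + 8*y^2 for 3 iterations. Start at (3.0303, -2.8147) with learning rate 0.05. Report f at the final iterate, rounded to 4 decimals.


Gradient descent on f(x,y) = 7*x^2 + 8*y^2.
Starting point: (3.0303, -2.8147), alpha = 0.05
Step 1: grad_x = 2*7*3.0303 = 42.4242, grad_y = 2*8*-2.8147 = -45.0352
  x_1 = 3.0303 - 0.05*42.4242 = 0.9091
  y_1 = -2.8147 - 0.05*-45.0352 = -0.5629
Step 2: grad_x = 2*7*0.9091 = 12.7273, grad_y = 2*8*-0.5629 = -9.007
  x_2 = 0.9091 - 0.05*12.7273 = 0.2727
  y_2 = -0.5629 - 0.05*-9.007 = -0.1126
Step 3: grad_x = 2*7*0.2727 = 3.8182, grad_y = 2*8*-0.1126 = -1.8014
  x_3 = 0.2727 - 0.05*3.8182 = 0.0818
  y_3 = -0.1126 - 0.05*-1.8014 = -0.0225
f(0.0818, -0.0225) = 7*0.0818^2 + 8*(-0.0225)^2 = 0.0509


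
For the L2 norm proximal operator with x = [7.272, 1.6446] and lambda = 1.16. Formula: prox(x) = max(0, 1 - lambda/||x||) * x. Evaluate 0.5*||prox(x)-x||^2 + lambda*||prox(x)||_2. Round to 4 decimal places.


Step 1: Compute ||x||.
||x|| = 7.4556
Step 2: Compute scaling factor.
scale = max(0, 1 - 1.16/7.4556) = 0.8444
Step 3: prox(x) = [6.1406, 1.3887]
||prox(x)|| = 6.2956
Step 4: Proximal objective.
0.5*||prox-x||^2 = 0.6728
lambda*||prox|| = 7.3029
Total = 7.9758


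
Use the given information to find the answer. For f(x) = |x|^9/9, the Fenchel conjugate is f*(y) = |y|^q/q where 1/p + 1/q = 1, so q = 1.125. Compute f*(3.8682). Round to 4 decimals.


The conjugate exponent q satisfies 1/p + 1/q = 1.
p = 9, so q = 9/(9 - 1) = 1.125
|y|^q = 3.8682^1.125 = 4.5809
f*(3.8682) = 4.5809 / 1.125 = 4.0719


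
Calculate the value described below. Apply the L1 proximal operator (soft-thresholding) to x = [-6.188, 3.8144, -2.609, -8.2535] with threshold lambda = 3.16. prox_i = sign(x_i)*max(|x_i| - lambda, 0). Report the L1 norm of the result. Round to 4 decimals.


Soft-thresholding with lambda = 3.16:
prox(-6.188) = sign(-6.188)*max(|-6.188| - 3.16, 0) = -3.028
prox(3.8144) = sign(3.8144)*max(|3.8144| - 3.16, 0) = 0.6544
prox(-2.609) = sign(-2.609)*max(|-2.609| - 3.16, 0) = 0.0
prox(-8.2535) = sign(-8.2535)*max(|-8.2535| - 3.16, 0) = -5.0935
prox(x) = [-3.028, 0.6544, 0.0, -5.0935]
||prox(x)||_1 = 3.028 + 0.6544 + 0.0 + 5.0935 = 8.7759


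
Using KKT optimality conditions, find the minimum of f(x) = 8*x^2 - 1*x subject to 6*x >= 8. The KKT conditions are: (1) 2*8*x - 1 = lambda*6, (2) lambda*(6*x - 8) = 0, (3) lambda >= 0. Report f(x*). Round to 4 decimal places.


Step 1: Try lambda = 0 (constraint inactive).
x_unc = 1/(2*8) = 0.0625
Check: 6*0.0625 = 0.375 < 8 -- violated!
Step 2: Constraint must be active: 6*x = 8
x* = 8/6 = 4/3 = 1.3333 (rounded; the exact value 4/3 is used below)
lambda = (2*8*(4/3) - 1)/6 = 3.3889
Step 3: Compute optimal value.
f(x*) = 8*(4/3)^2 - 1*(4/3) = 12.8889


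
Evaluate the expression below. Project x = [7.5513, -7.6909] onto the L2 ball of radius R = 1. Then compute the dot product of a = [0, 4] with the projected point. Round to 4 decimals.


Step 1: Compute ||x|| (intermediates to 6 decimals).
||x|| = sqrt(7.5513^2 + (-7.6909)^2) = 10.778315
Step 2: Project.
Since ||x|| > R, scale = R/||x|| = 1/10.778315 = 0.092779, proj(x) = scale * x
proj(x) = [0.700602, -0.713554]
Step 3: Dot product.
a^T * proj(x) = 0*0.700602 + 4*(-0.713554) = -2.8542


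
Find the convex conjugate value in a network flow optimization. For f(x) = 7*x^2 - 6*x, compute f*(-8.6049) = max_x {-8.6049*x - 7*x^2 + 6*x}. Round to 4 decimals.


f*(y) = sup_x {y*x - a*x^2 - b*x} = sup_x {(y-b)*x - a*x^2}
FOC: (y - b) - 2a*x = 0 => x* = (y - b)/(2a)
x* = (-8.6049 + 6)/(2*7) = -0.1861
f*(-8.6049) = (y-b)^2/(4a) = (-8.6049 + 6)^2/(4*7)
= 6.7855/28 = 0.2423


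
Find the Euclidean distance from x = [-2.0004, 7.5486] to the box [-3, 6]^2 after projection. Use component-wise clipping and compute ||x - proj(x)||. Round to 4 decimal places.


Project each component onto [-3, 6].
clip(-2.0004) = -2.0004, clip(7.5486) = 6.0
Projection = [-2.0004, 6.0]
Squared diffs: [0.0, 2.3982]
Distance = sqrt(2.3982) = 1.5486


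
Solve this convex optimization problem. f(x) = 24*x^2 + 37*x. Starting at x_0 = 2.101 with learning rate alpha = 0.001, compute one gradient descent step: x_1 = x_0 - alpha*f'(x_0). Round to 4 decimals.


We compute the gradient at x_0 and apply the update.
f'(x) = 48*x + 37
f'(2.101) = 48*2.101 + 37 = 137.848
x_1 = 2.101 - 0.001*137.848 = 1.9632


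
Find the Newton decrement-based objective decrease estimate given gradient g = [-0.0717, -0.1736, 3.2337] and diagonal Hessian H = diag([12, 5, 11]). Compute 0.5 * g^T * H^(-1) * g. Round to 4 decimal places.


Step 1: H is diagonal, so H^(-1) * g = [-0.006, -0.0347, 0.294].
Step 2: g^T H^(-1) g = sum_i g_i^2 / H_ii
  = (-0.0717)^2/12 + (-0.1736)^2/5 + (3.2337)^2/11
  = 0.0004 + 0.006 + 0.9506 = 0.9571
Step 3: Objective decrease = 0.5 * g^T H^(-1) g = 0.4785


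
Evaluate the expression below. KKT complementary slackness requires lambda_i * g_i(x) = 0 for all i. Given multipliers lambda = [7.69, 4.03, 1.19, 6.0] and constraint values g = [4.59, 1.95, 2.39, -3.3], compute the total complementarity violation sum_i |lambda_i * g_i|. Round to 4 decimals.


KKT complementary slackness check:
lambda_1 * g_1 = 7.69 * 4.59 = 35.2971
lambda_2 * g_2 = 4.03 * 1.95 = 7.8585
lambda_3 * g_3 = 1.19 * 2.39 = 2.8441
lambda_4 * g_4 = 6.0 * -3.3 = -19.8
Total violation = 35.2971 + 7.8585 + 2.8441 + 19.8 = 65.7997


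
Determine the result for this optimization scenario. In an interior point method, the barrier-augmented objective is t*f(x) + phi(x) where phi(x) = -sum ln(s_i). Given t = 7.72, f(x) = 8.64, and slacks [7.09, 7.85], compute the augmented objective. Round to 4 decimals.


Step 1: Compute log-barrier.
ln values: [1.9587, 2.0605]
phi = -(1.9587 + 2.0605) = -4.0192
Step 2: Compute augmented objective.
t*f(x) = 7.72*8.64 = 66.7008
Total = 66.7008 - 4.0192 = 62.6816


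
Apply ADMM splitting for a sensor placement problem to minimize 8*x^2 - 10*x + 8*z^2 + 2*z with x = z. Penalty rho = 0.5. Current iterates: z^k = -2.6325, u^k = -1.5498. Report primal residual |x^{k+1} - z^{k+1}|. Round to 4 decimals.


ADMM iteration with rho = 0.5, z^k = -2.6325, u^k = -1.5498
Step 1: x-update.
Minimize 8*x^2 - 10*x + (0.5/2)*(x + 2.6325 - 1.5498)^2
FOC: (2*8 + 0.5)*x = 10 + 0.5*(-2.6325 + 1.5498)
x^{k+1} = 0.5733
Step 2: z-update.
Minimize 8*z^2 + 2*z + (0.5/2)*(0.5733 - z - 1.5498)^2
FOC: (2*8 + 0.5)*z = -2 + 0.5*(0.5733 - 1.5498)
z^{k+1} = -0.1508
Step 3: u-update.
u^{k+1} = -1.5498 + 0.5733 + 0.1508 = -0.8257
Step 4: Primal residual = |0.5733 + 0.1508| = 0.7241


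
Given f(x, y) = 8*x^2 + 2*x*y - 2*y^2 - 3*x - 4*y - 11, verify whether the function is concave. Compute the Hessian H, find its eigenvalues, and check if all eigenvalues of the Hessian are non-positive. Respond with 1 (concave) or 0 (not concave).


The Hessian of f(x,y) = 8*x^2 + 2*x*y - 2*y^2 - 3*x - 4*y - 11 is:
H = [[16, 2], [2, -4]]
Trace = 16 - 4 = 12
Determinant = 16*-4 - (2)^2 = -68
Discriminant = (12)^2 - 4*-68 = 416.0
Eigenvalues: lambda_1 = -4.198, lambda_2 = 16.198
The function is not concave.

0


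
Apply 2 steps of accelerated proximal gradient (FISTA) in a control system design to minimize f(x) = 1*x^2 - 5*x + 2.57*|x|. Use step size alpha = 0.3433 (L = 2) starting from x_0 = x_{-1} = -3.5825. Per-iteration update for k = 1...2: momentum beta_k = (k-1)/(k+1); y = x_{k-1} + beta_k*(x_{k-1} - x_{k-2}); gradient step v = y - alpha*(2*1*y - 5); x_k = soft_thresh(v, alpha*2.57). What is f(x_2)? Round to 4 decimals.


FISTA on f(x) = 1*x^2 - 5*x + 2.57*|x|
L = 2, alpha = 0.3433
Iteration 1: beta = 0.0, y = -3.5825 + 0.0*(-3.5825 + 3.5825) = -3.5825
  grad(y) = -12.165, v = y - alpha*grad = 0.5937
  prox(v) = soft_thresh(0.5937, 0.8823) = 0.0
Iteration 2: beta = 0.3333, y = 0.0 + 0.3333*(0.0 + 3.5825) = 1.1942
  grad(y) = -2.6117, v = y - alpha*grad = 2.0908
  prox(v) = soft_thresh(2.0908, 0.8823) = 1.2085
f(x_2) = 1*1.2085^2 - 5*1.2085 + 2.57*|1.2085| = -1.4762


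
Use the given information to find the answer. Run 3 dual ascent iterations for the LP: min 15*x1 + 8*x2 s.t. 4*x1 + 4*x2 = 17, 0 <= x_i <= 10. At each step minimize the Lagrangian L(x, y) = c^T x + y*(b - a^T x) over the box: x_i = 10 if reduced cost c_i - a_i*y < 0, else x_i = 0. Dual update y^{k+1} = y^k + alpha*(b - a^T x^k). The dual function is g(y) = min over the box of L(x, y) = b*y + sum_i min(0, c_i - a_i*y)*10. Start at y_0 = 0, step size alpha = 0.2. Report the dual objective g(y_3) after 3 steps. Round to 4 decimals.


Dual ascent for LP: min 15*x1 + 8*x2, 4*x1 + 4*x2 = 17, 0 <= x_i <= 10
Step 1: y^k = 0.0, reduced costs: (15.0, 8.0)
  x^k = (0.0, 0.0), subgradient = b - a^T x = 17.0
  y^{k+1} = 0.0 + 0.2*17.0 = 3.4
Step 2: y^k = 3.4, reduced costs: (1.4, -5.6)
  x^k = (0.0, 10.0), subgradient = b - a^T x = -23.0
  y^{k+1} = 3.4 + 0.2*-23.0 = -1.2
Step 3: y^k = -1.2, reduced costs: (19.8, 12.8)
  x^k = (0.0, 0.0), subgradient = b - a^T x = 17.0
  y^{k+1} = -1.2 + 0.2*17.0 = 2.2
Dual objective at y_3 = 2.2: reduced costs (6.2, -0.8), box minimizer x = (0.0, 10.0)
g(y_3) = b*y + (c1 - a1*y)*x1 + (c2 - a2*y)*x2 = 17*2.2 + 6.2*0.0 + (-0.8)*10.0 = 37.4 + 0.0 - 8.0 = 29.4


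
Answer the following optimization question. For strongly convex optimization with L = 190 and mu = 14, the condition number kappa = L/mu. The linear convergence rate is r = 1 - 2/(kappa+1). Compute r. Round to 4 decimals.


Step 1: Compute the condition number.
kappa = L/mu = 190/14 = 13.5714
Step 2: Compute the convergence rate.
r = 1 - 2/(kappa + 1) = 1 - 2*mu/(L + mu) = (L - mu)/(L + mu) = 176/204 = 0.8627


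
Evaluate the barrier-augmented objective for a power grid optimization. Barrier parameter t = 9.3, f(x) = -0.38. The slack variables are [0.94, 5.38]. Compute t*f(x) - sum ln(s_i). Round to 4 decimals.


Step 1: Compute log-barrier.
ln values: [-0.0619, 1.6827]
phi = -(-0.0619 + 1.6827) = -1.6208
Step 2: Compute augmented objective.
t*f(x) = 9.3*-0.38 = -3.534
Total = -3.534 - 1.6208 = -5.1548


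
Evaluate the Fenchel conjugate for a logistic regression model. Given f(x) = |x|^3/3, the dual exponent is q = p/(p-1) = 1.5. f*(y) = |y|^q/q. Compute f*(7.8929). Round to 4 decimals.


The conjugate exponent q satisfies 1/p + 1/q = 1.
p = 3, so q = 3/(3 - 1) = 1.5
|y|^q = 7.8929^1.5 = 22.1746
f*(7.8929) = 22.1746 / 1.5 = 14.783


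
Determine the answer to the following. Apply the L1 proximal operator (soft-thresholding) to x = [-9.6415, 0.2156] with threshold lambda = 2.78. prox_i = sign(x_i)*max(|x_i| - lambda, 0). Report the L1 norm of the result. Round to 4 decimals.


Soft-thresholding with lambda = 2.78:
prox(-9.6415) = sign(-9.6415)*max(|-9.6415| - 2.78, 0) = -6.8615
prox(0.2156) = sign(0.2156)*max(|0.2156| - 2.78, 0) = 0.0
prox(x) = [-6.8615, 0.0]
||prox(x)||_1 = 6.8615 + 0.0 = 6.8615


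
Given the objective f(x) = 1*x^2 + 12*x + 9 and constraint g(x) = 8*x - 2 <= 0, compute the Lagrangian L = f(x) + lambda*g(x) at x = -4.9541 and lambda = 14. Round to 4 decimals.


Step 1: Evaluate f(x).
f(-4.9541) = 1*(-4.9541)^2 + 12*(-4.9541) + 9 = -25.9061
Step 2: Evaluate g(x).
g(-4.9541) = 8*-4.9541 - 2 = -41.6328
Step 3: Compute Lagrangian.
L = -25.9061 + 14*-41.6328 = -608.7653


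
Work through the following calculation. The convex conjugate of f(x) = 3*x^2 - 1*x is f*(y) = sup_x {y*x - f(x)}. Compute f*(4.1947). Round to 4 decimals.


f*(y) = sup_x {y*x - a*x^2 - b*x} = sup_x {(y-b)*x - a*x^2}
FOC: (y - b) - 2a*x = 0 => x* = (y - b)/(2a)
x* = (4.1947 + 1)/(2*3) = 0.8658
f*(4.1947) = (y-b)^2/(4a) = (4.1947 + 1)^2/(4*3)
= 26.9849/12 = 2.2487


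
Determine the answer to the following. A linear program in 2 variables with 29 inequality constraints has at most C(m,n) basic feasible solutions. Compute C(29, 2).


Each vertex corresponds to some choice of n active constraints out of m, so the number of vertices is at most C(m, n) = m! / (n!(m-n)!).
m = 29, n = 2
Numerator: 29 * 28
Denominator: 2! = 2
C(29, 2) = 406


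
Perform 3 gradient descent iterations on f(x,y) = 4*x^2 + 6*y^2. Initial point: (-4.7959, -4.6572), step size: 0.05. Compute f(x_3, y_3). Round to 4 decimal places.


Gradient descent on f(x,y) = 4*x^2 + 6*y^2.
Starting point: (-4.7959, -4.6572), alpha = 0.05
Step 1: grad_x = 2*4*-4.7959 = -38.3672, grad_y = 2*6*-4.6572 = -55.8864
  x_1 = -4.7959 - 0.05*-38.3672 = -2.8775
  y_1 = -4.6572 - 0.05*-55.8864 = -1.8629
Step 2: grad_x = 2*4*-2.8775 = -23.0203, grad_y = 2*6*-1.8629 = -22.3546
  x_2 = -2.8775 - 0.05*-23.0203 = -1.7265
  y_2 = -1.8629 - 0.05*-22.3546 = -0.7452
Step 3: grad_x = 2*4*-1.7265 = -13.8122, grad_y = 2*6*-0.7452 = -8.9418
  x_3 = -1.7265 - 0.05*-13.8122 = -1.0359
  y_3 = -0.7452 - 0.05*-8.9418 = -0.2981
f(-1.0359, -0.2981) = 4*(-1.0359)^2 + 6*(-0.2981)^2 = 4.8255


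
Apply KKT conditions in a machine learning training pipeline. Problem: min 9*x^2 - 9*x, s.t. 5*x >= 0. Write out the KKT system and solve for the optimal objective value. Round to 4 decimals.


Step 1: Try lambda = 0 (constraint inactive).
Stationarity: 2*9*x - 9 = 0
x* = 9/(2*9) = 0.5
Check constraint: 5*0.5 = 2.5 >= 0 -- satisfied.
Step 2: Compute optimal value.
f(x*) = 9*0.5^2 - 9*0.5 = -2.25


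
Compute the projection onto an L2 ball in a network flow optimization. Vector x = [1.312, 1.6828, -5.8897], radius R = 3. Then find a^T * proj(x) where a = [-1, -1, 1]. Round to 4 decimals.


Step 1: Compute ||x|| (intermediates to 6 decimals).
||x|| = sqrt(1.312^2 + 1.6828^2 + (-5.8897)^2) = 6.264322
Step 2: Project.
Since ||x|| > R, scale = R/||x|| = 3/6.264322 = 0.478903, proj(x) = scale * x
proj(x) = [0.628321, 0.805898, -2.820595]
Step 3: Dot product.
a^T * proj(x) = -1*0.628321 - 1*0.805898 + 1*(-2.820595) = -4.2548


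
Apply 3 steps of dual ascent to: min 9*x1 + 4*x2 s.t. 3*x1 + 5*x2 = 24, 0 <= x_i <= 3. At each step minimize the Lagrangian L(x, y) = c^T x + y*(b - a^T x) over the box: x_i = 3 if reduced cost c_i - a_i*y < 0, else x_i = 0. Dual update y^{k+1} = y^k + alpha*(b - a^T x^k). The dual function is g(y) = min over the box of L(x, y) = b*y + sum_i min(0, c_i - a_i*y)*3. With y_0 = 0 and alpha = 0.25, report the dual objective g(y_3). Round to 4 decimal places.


Dual ascent for LP: min 9*x1 + 4*x2, 3*x1 + 5*x2 = 24, 0 <= x_i <= 3
Step 1: y^k = 0.0, reduced costs: (9.0, 4.0)
  x^k = (0.0, 0.0), subgradient = b - a^T x = 24.0
  y^{k+1} = 0.0 + 0.25*24.0 = 6.0
Step 2: y^k = 6.0, reduced costs: (-9.0, -26.0)
  x^k = (3.0, 3.0), subgradient = b - a^T x = 0.0
  y^{k+1} = 6.0 + 0.25*0.0 = 6.0
Step 3: y^k = 6.0, reduced costs: (-9.0, -26.0)
  x^k = (3.0, 3.0), subgradient = b - a^T x = 0.0
  y^{k+1} = 6.0 + 0.25*0.0 = 6.0
Dual objective at y_3 = 6.0: reduced costs (-9.0, -26.0), box minimizer x = (3.0, 3.0)
g(y_3) = b*y + (c1 - a1*y)*x1 + (c2 - a2*y)*x2 = 24*6.0 + (-9.0)*3.0 + (-26.0)*3.0 = 144.0 - 27.0 - 78.0 = 39.0


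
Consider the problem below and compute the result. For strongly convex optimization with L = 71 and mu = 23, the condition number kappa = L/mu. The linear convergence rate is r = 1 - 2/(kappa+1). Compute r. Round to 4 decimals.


Step 1: Compute the condition number.
kappa = L/mu = 71/23 = 3.087
Step 2: Compute the convergence rate.
r = 1 - 2/(kappa + 1) = 1 - 2*mu/(L + mu) = (L - mu)/(L + mu) = 48/94 = 0.5106


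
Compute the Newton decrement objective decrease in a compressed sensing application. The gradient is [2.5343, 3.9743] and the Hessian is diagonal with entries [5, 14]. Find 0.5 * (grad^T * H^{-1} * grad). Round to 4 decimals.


Step 1: H is diagonal, so H^(-1) * g = [0.5069, 0.2839].
Step 2: g^T H^(-1) g = sum_i g_i^2 / H_ii
  = (2.5343)^2/5 + (3.9743)^2/14
  = 1.2845 + 1.1282 = 2.4128
Step 3: Objective decrease = 0.5 * g^T H^(-1) g = 1.2064


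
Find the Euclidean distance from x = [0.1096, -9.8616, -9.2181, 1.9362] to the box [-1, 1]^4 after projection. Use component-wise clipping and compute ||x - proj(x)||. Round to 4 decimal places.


Project each component onto [-1, 1].
clip(0.1096) = 0.1096, clip(-9.8616) = -1.0, clip(-9.2181) = -1.0, clip(1.9362) = 1.0
Projection = [0.1096, -1.0, -1.0, 1.0]
Squared diffs: [0.0, 78.528, 67.5372, 0.8765]
Distance = sqrt(146.9417) = 12.1219


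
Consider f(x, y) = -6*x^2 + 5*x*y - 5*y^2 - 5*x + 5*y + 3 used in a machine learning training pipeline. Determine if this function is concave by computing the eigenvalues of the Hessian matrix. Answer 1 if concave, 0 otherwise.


The Hessian of f(x,y) = -6*x^2 + 5*x*y - 5*y^2 - 5*x + 5*y + 3 is:
H = [[-12, 5], [5, -10]]
Trace = -12 - 10 = -22
Determinant = -12*-10 - (5)^2 = 95
Discriminant = (-22)^2 - 4*95 = 104.0
Eigenvalues: lambda_1 = -16.099, lambda_2 = -5.901
The function is concave.

1


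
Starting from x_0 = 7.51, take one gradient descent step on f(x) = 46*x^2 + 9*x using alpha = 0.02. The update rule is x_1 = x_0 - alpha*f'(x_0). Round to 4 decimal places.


We compute the gradient at x_0 and apply the update.
f'(x) = 92*x + 9
f'(7.51) = 92*7.51 + 9 = 699.92
x_1 = 7.51 - 0.02*699.92 = -6.4884


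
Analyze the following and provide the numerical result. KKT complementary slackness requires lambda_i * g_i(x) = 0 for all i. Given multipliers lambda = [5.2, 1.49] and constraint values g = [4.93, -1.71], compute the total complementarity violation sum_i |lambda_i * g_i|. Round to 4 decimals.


KKT complementary slackness check:
lambda_1 * g_1 = 5.2 * 4.93 = 25.636
lambda_2 * g_2 = 1.49 * -1.71 = -2.5479
Total violation = 25.636 + 2.5479 = 28.1839


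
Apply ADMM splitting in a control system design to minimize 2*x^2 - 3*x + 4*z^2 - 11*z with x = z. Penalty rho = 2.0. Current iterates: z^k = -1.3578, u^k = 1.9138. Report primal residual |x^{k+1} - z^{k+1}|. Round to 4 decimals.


ADMM iteration with rho = 2.0, z^k = -1.3578, u^k = 1.9138
Step 1: x-update.
Minimize 2*x^2 - 3*x + (2.0/2)*(x + 1.3578 + 1.9138)^2
FOC: (2*2 + 2.0)*x = 3 + 2.0*(-1.3578 - 1.9138)
x^{k+1} = -0.5905
Step 2: z-update.
Minimize 4*z^2 - 11*z + (2.0/2)*(-0.5905 - z + 1.9138)^2
FOC: (2*4 + 2.0)*z = 11 + 2.0*(-0.5905 + 1.9138)
z^{k+1} = 1.3647
Step 3: u-update.
u^{k+1} = 1.9138 - 0.5905 - 1.3647 = -0.0414
Step 4: Primal residual = |-0.5905 - 1.3647| = 1.9552


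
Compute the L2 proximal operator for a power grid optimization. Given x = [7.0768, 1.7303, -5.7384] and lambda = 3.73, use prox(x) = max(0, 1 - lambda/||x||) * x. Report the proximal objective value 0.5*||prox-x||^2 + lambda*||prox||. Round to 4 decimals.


Step 1: Compute ||x||.
||x|| = 9.2738
Step 2: Compute scaling factor.
scale = max(0, 1 - 3.73/9.2738) = 0.5978
Step 3: prox(x) = [4.2305, 1.0344, -3.4304]
||prox(x)|| = 5.5438
Step 4: Proximal objective.
0.5*||prox-x||^2 = 6.9565
lambda*||prox|| = 20.6784
Total = 27.635


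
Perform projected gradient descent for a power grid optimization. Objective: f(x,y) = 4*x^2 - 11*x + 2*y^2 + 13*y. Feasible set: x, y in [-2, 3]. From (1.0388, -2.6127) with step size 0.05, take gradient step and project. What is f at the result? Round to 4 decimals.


Step 1: Compute gradient at (1.0388, -2.6127).
grad_x = 2*4*1.0388 - 11 = -2.6896
grad_y = 2*2*-2.6127 + 13 = 2.5492
Step 2: Gradient step.
x_raw = 1.0388 - 0.05*-2.6896 = 1.1733
y_raw = -2.6127 - 0.05*2.5492 = -2.7402
Step 3: Project onto [-2, 3].
x_proj = clip(1.1733) = 1.1733
y_proj = clip(-2.7402) = -2.0
Step 4: Evaluate f.
f(1.1733, -2.0) = -25.3997


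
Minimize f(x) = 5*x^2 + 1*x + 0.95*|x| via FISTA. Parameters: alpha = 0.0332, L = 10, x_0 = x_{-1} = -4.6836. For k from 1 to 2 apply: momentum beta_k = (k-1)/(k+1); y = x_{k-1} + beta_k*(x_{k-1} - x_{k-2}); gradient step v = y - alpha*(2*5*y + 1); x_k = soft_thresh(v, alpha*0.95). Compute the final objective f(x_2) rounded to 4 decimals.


FISTA on f(x) = 5*x^2 + 1*x + 0.95*|x|
L = 10, alpha = 0.0332
Iteration 1: beta = 0.0, y = -4.6836 + 0.0*(-4.6836 + 4.6836) = -4.6836
  grad(y) = -45.836, v = y - alpha*grad = -3.1618
  prox(v) = soft_thresh(-3.1618, 0.0315) = -3.1303
Iteration 2: beta = 0.3333, y = -3.1303 + 0.3333*(-3.1303 + 4.6836) = -2.6125
  grad(y) = -25.1254, v = y - alpha*grad = -1.7784
  prox(v) = soft_thresh(-1.7784, 0.0315) = -1.7468
f(x_2) = 5*(-1.7468)^2 + 1*(-1.7468) + 0.95*|-1.7468| = 15.1698


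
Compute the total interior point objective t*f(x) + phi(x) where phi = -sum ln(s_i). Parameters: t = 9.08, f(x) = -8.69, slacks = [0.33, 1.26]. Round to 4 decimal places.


Step 1: Compute log-barrier.
ln values: [-1.1087, 0.2311]
phi = -(-1.1087 + 0.2311) = 0.8776
Step 2: Compute augmented objective.
t*f(x) = 9.08*-8.69 = -78.9052
Total = -78.9052 + 0.8776 = -78.0276


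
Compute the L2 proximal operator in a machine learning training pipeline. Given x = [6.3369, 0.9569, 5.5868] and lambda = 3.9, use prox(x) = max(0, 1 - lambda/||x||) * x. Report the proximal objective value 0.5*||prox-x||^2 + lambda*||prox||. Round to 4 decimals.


Step 1: Compute ||x||.
||x|| = 8.502
Step 2: Compute scaling factor.
scale = max(0, 1 - 3.9/8.502) = 0.5413
Step 3: prox(x) = [3.4301, 0.518, 3.0241]
||prox(x)|| = 4.602
Step 4: Proximal objective.
0.5*||prox-x||^2 = 7.605
lambda*||prox|| = 17.9478
Total = 25.5529


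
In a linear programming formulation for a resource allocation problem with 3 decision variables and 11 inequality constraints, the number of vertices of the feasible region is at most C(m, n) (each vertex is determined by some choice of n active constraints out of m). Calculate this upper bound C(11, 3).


Each vertex corresponds to some choice of n active constraints out of m, so the number of vertices is at most C(m, n) = m! / (n!(m-n)!).
m = 11, n = 3
Numerator: 11 * 10 * 9
Denominator: 3! = 6
C(11, 3) = 165


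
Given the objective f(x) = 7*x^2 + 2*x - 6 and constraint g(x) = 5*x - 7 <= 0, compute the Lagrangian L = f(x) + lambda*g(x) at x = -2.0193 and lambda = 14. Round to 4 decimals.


Step 1: Evaluate f(x).
f(-2.0193) = 7*(-2.0193)^2 + 2*(-2.0193) - 6 = 18.5044
Step 2: Evaluate g(x).
g(-2.0193) = 5*-2.0193 - 7 = -17.0965
Step 3: Compute Lagrangian.
L = 18.5044 + 14*-17.0965 = -220.8466


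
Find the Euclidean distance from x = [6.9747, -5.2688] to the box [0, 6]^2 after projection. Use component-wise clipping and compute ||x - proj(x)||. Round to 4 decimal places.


Project each component onto [0, 6].
clip(6.9747) = 6.0, clip(-5.2688) = 0.0
Projection = [6.0, 0.0]
Squared diffs: [0.95, 27.7603]
Distance = sqrt(28.7103) = 5.3582


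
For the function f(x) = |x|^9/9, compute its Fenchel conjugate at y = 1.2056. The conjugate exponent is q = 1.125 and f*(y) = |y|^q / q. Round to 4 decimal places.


The conjugate exponent q satisfies 1/p + 1/q = 1.
p = 9, so q = 9/(9 - 1) = 1.125
|y|^q = 1.2056^1.125 = 1.2341
f*(1.2056) = 1.2341 / 1.125 = 1.097


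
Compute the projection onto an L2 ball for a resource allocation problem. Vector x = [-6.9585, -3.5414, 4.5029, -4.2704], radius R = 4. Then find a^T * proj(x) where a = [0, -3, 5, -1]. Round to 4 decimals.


Step 1: Compute ||x|| (intermediates to 6 decimals).
||x|| = sqrt((-6.9585)^2 + (-3.5414)^2 + 4.5029^2 + (-4.2704)^2) = 9.973698
Step 2: Project.
Since ||x|| > R, scale = R/||x|| = 4/9.973698 = 0.401055, proj(x) = scale * x
proj(x) = [-2.790741, -1.420296, 1.805911, -1.712665]
Step 3: Dot product.
a^T * proj(x) = 0*(-2.790741) - 3*(-1.420296) + 5*1.805911 - 1*(-1.712665) = 15.0031


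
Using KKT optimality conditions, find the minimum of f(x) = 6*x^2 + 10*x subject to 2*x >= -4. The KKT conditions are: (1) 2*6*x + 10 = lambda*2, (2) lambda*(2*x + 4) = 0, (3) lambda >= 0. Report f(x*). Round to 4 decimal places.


Step 1: Try lambda = 0 (constraint inactive).
Stationarity: 2*6*x + 10 = 0
x* = -10/(2*6) = -5/6 = -0.8333 (rounded; the exact value -5/6 is used below)
Check constraint: 2*-0.8333 = -1.6666 >= -4 -- satisfied.
Step 2: Compute optimal value.
f(x*) = 6*(-5/6)^2 + 10*(-5/6) = -4.1667


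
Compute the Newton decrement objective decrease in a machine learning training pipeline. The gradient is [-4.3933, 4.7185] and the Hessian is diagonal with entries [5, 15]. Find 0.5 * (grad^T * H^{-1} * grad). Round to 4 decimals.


Step 1: H is diagonal, so H^(-1) * g = [-0.8787, 0.3146].
Step 2: g^T H^(-1) g = sum_i g_i^2 / H_ii
  = (-4.3933)^2/5 + (4.7185)^2/15
  = 3.8602 + 1.4843 = 5.3445
Step 3: Objective decrease = 0.5 * g^T H^(-1) g = 2.6722


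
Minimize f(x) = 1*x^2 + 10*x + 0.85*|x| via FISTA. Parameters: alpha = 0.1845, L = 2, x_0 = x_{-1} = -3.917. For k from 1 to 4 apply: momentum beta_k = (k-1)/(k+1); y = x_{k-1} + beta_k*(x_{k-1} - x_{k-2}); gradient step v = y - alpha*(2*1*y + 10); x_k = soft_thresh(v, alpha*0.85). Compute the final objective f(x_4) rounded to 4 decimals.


FISTA on f(x) = 1*x^2 + 10*x + 0.85*|x|
L = 2, alpha = 0.1845
Iteration 1: beta = 0.0, y = -3.917 + 0.0*(-3.917 + 3.917) = -3.917
  grad(y) = 2.166, v = y - alpha*grad = -4.3166
  prox(v) = soft_thresh(-4.3166, 0.1568) = -4.1598
Iteration 2: beta = 0.3333, y = -4.1598 + 0.3333*(-4.1598 + 3.917) = -4.2407
  grad(y) = 1.5185, v = y - alpha*grad = -4.5209
  prox(v) = soft_thresh(-4.5209, 0.1568) = -4.3641
Iteration 3: beta = 0.5, y = -4.3641 + 0.5*(-4.3641 + 4.1598) = -4.4662
  grad(y) = 1.0676, v = y - alpha*grad = -4.6632
  prox(v) = soft_thresh(-4.6632, 0.1568) = -4.5064
Iteration 4: beta = 0.6, y = -4.5064 + 0.6*(-4.5064 + 4.3641) = -4.5917
  grad(y) = 0.8165, v = y - alpha*grad = -4.7424
  prox(v) = soft_thresh(-4.7424, 0.1568) = -4.5856
f(x_4) = 1*(-4.5856)^2 + 10*(-4.5856) + 0.85*|-4.5856| = -20.9305


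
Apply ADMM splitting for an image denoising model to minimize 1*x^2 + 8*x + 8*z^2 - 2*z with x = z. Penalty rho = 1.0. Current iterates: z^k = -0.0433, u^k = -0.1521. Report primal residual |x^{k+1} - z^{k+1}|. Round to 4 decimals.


ADMM iteration with rho = 1.0, z^k = -0.0433, u^k = -0.1521
Step 1: x-update.
Minimize 1*x^2 + 8*x + (1.0/2)*(x + 0.0433 - 0.1521)^2
FOC: (2*1 + 1.0)*x = -8 + 1.0*(-0.0433 + 0.1521)
x^{k+1} = -2.6304
Step 2: z-update.
Minimize 8*z^2 - 2*z + (1.0/2)*(-2.6304 - z - 0.1521)^2
FOC: (2*8 + 1.0)*z = 2 + 1.0*(-2.6304 - 0.1521)
z^{k+1} = -0.046
Step 3: u-update.
u^{k+1} = -0.1521 - 2.6304 + 0.046 = -2.7365
Step 4: Primal residual = |-2.6304 + 0.046| = 2.5844


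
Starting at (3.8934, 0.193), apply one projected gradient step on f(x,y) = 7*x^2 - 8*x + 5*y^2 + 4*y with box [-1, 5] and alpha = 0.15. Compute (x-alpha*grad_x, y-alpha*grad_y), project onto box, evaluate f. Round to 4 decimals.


Step 1: Compute gradient at (3.8934, 0.193).
grad_x = 2*7*3.8934 - 8 = 46.5076
grad_y = 2*5*0.193 + 4 = 5.93
Step 2: Gradient step.
x_raw = 3.8934 - 0.15*46.5076 = -3.0827
y_raw = 0.193 - 0.15*5.93 = -0.6965
Step 3: Project onto [-1, 5].
x_proj = clip(-3.0827) = -1.0
y_proj = clip(-0.6965) = -0.6965
Step 4: Evaluate f.
f(-1.0, -0.6965) = 14.6396


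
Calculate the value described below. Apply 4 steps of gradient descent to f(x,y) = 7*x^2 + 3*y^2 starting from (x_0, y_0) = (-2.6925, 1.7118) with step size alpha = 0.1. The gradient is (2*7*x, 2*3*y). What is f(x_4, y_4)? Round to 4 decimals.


Gradient descent on f(x,y) = 7*x^2 + 3*y^2.
Starting point: (-2.6925, 1.7118), alpha = 0.1
Step 1: grad_x = 2*7*-2.6925 = -37.695, grad_y = 2*3*1.7118 = 10.2708
  x_1 = -2.6925 - 0.1*-37.695 = 1.077
  y_1 = 1.7118 - 0.1*10.2708 = 0.6847
Step 2: grad_x = 2*7*1.077 = 15.078, grad_y = 2*3*0.6847 = 4.1083
  x_2 = 1.077 - 0.1*15.078 = -0.4308
  y_2 = 0.6847 - 0.1*4.1083 = 0.2739
Step 3: grad_x = 2*7*-0.4308 = -6.0312, grad_y = 2*3*0.2739 = 1.6433
  x_3 = -0.4308 - 0.1*-6.0312 = 0.1723
  y_3 = 0.2739 - 0.1*1.6433 = 0.1096
Step 4: grad_x = 2*7*0.1723 = 2.4125, grad_y = 2*3*0.1096 = 0.6573
  x_4 = 0.1723 - 0.1*2.4125 = -0.0689
  y_4 = 0.1096 - 0.1*0.6573 = 0.0438
f(-0.0689, 0.0438) = 7*(-0.0689)^2 + 3*0.0438^2 = 0.039


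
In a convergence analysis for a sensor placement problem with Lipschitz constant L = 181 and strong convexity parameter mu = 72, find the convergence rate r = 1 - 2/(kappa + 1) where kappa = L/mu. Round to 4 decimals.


Step 1: Compute the condition number.
kappa = L/mu = 181/72 = 2.5139
Step 2: Compute the convergence rate.
r = 1 - 2/(kappa + 1) = 1 - 2*mu/(L + mu) = (L - mu)/(L + mu) = 109/253 = 0.4308


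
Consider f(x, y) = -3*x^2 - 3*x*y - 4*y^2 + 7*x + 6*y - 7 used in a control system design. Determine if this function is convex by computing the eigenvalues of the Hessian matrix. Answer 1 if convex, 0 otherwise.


The Hessian of f(x,y) = -3*x^2 - 3*x*y - 4*y^2 + 7*x + 6*y - 7 is:
H = [[-6, -3], [-3, -8]]
Trace = -6 - 8 = -14
Determinant = -6*-8 - (-3)^2 = 39
Discriminant = (-14)^2 - 4*39 = 40.0
Eigenvalues: lambda_1 = -10.1623, lambda_2 = -3.8377
The function is not convex.

0


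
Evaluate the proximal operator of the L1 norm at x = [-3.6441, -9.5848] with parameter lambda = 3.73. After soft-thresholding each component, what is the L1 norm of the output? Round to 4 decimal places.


Soft-thresholding with lambda = 3.73:
prox(-3.6441) = sign(-3.6441)*max(|-3.6441| - 3.73, 0) = 0.0
prox(-9.5848) = sign(-9.5848)*max(|-9.5848| - 3.73, 0) = -5.8548
prox(x) = [0.0, -5.8548]
||prox(x)||_1 = 0.0 + 5.8548 = 5.8548


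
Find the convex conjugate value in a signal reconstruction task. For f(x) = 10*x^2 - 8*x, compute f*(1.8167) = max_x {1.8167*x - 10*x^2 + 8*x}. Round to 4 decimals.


f*(y) = sup_x {y*x - a*x^2 - b*x} = sup_x {(y-b)*x - a*x^2}
FOC: (y - b) - 2a*x = 0 => x* = (y - b)/(2a)
x* = (1.8167 + 8)/(2*10) = 0.4908
f*(1.8167) = (y-b)^2/(4a) = (1.8167 + 8)^2/(4*10)
= 96.3676/40 = 2.4092


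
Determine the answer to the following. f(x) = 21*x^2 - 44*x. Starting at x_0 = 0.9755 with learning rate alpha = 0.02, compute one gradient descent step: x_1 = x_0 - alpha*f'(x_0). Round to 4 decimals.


We compute the gradient at x_0 and apply the update.
f'(x) = 42*x - 44
f'(0.9755) = 42*0.9755 - 44 = -3.029
x_1 = 0.9755 - 0.02*-3.029 = 1.0361


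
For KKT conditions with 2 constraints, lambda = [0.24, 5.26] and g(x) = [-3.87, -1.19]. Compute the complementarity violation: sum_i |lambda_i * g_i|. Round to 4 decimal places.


KKT complementary slackness check:
lambda_1 * g_1 = 0.24 * -3.87 = -0.9288
lambda_2 * g_2 = 5.26 * -1.19 = -6.2594
Total violation = 0.9288 + 6.2594 = 7.1882


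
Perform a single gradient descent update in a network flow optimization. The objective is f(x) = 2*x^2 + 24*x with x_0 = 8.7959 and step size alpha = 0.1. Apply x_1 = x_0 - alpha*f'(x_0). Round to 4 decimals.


We compute the gradient at x_0 and apply the update.
f'(x) = 4*x + 24
f'(8.7959) = 4*8.7959 + 24 = 59.1836
x_1 = 8.7959 - 0.1*59.1836 = 2.8775


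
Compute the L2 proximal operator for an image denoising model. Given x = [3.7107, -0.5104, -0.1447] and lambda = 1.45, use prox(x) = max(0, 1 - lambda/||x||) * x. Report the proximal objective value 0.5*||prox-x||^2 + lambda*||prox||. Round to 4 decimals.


Step 1: Compute ||x||.
||x|| = 3.7484
Step 2: Compute scaling factor.
scale = max(0, 1 - 1.45/3.7484) = 0.6132
Step 3: prox(x) = [2.2753, -0.313, -0.0887]
||prox(x)|| = 2.2984
Step 4: Proximal objective.
0.5*||prox-x||^2 = 1.0513
lambda*||prox|| = 3.3327
Total = 4.384


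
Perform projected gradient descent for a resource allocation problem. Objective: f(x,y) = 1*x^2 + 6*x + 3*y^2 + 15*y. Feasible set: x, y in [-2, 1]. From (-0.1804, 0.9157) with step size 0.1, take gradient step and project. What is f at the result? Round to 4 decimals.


Step 1: Compute gradient at (-0.1804, 0.9157).
grad_x = 2*1*-0.1804 + 6 = 5.6392
grad_y = 2*3*0.9157 + 15 = 20.4942
Step 2: Gradient step.
x_raw = -0.1804 - 0.1*5.6392 = -0.7443
y_raw = 0.9157 - 0.1*20.4942 = -1.1337
Step 3: Project onto [-2, 1].
x_proj = clip(-0.7443) = -0.7443
y_proj = clip(-1.1337) = -1.1337
Step 4: Evaluate f.
f(-0.7443, -1.1337) = -17.0617


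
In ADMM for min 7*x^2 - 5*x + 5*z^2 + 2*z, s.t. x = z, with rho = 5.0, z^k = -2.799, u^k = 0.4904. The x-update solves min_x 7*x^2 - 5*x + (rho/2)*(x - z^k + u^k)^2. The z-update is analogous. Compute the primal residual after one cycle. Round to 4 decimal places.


ADMM iteration with rho = 5.0, z^k = -2.799, u^k = 0.4904
Step 1: x-update.
Minimize 7*x^2 - 5*x + (5.0/2)*(x + 2.799 + 0.4904)^2
FOC: (2*7 + 5.0)*x = 5 + 5.0*(-2.799 - 0.4904)
x^{k+1} = -0.6025
Step 2: z-update.
Minimize 5*z^2 + 2*z + (5.0/2)*(-0.6025 - z + 0.4904)^2
FOC: (2*5 + 5.0)*z = -2 + 5.0*(-0.6025 + 0.4904)
z^{k+1} = -0.1707
Step 3: u-update.
u^{k+1} = 0.4904 - 0.6025 + 0.1707 = 0.0586
Step 4: Primal residual = |-0.6025 + 0.1707| = 0.4318


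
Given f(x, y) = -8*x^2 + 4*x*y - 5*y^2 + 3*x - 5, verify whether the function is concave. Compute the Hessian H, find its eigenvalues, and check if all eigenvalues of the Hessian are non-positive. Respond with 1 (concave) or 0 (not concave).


The Hessian of f(x,y) = -8*x^2 + 4*x*y - 5*y^2 + 3*x - 5 is:
H = [[-16, 4], [4, -10]]
Trace = -16 - 10 = -26
Determinant = -16*-10 - (4)^2 = 144
Discriminant = (-26)^2 - 4*144 = 100.0
Eigenvalues: lambda_1 = -18.0, lambda_2 = -8.0
The function is concave.

1


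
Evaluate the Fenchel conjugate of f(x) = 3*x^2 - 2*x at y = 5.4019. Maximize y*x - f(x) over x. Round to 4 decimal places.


f*(y) = sup_x {y*x - a*x^2 - b*x} = sup_x {(y-b)*x - a*x^2}
FOC: (y - b) - 2a*x = 0 => x* = (y - b)/(2a)
x* = (5.4019 + 2)/(2*3) = 1.2337
f*(5.4019) = (y-b)^2/(4a) = (5.4019 + 2)^2/(4*3)
= 54.7881/12 = 4.5657


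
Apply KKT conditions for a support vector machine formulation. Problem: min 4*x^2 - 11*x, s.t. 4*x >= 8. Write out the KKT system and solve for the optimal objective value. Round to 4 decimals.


Step 1: Try lambda = 0 (constraint inactive).
x_unc = 11/(2*4) = 1.375
Check: 4*1.375 = 5.5 < 8 -- violated!
Step 2: Constraint must be active: 4*x = 8
x* = 8/4 = 2.0
lambda = (2*4*2.0 - 11)/4 = 1.25
Step 3: Compute optimal value.
f(x*) = 4*2.0^2 - 11*2.0 = -6.0


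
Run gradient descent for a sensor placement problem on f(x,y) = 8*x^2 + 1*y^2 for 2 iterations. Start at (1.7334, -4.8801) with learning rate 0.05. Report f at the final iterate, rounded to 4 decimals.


Gradient descent on f(x,y) = 8*x^2 + 1*y^2.
Starting point: (1.7334, -4.8801), alpha = 0.05
Step 1: grad_x = 2*8*1.7334 = 27.7344, grad_y = 2*1*-4.8801 = -9.7602
  x_1 = 1.7334 - 0.05*27.7344 = 0.3467
  y_1 = -4.8801 - 0.05*-9.7602 = -4.3921
Step 2: grad_x = 2*8*0.3467 = 5.5469, grad_y = 2*1*-4.3921 = -8.7842
  x_2 = 0.3467 - 0.05*5.5469 = 0.0693
  y_2 = -4.3921 - 0.05*-8.7842 = -3.9529
f(0.0693, -3.9529) = 8*0.0693^2 + 1*(-3.9529)^2 = 15.6637


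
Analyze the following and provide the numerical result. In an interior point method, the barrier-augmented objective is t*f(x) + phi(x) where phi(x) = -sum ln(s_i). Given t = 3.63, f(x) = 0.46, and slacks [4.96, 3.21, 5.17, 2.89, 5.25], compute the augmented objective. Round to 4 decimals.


Step 1: Compute log-barrier.
ln values: [1.6014, 1.1663, 1.6429, 1.0613, 1.6582]
phi = -(1.6014 + 1.1663 + 1.6429 + 1.0613 + 1.6582) = -7.13
Step 2: Compute augmented objective.
t*f(x) = 3.63*0.46 = 1.6698
Total = 1.6698 - 7.13 = -5.4602


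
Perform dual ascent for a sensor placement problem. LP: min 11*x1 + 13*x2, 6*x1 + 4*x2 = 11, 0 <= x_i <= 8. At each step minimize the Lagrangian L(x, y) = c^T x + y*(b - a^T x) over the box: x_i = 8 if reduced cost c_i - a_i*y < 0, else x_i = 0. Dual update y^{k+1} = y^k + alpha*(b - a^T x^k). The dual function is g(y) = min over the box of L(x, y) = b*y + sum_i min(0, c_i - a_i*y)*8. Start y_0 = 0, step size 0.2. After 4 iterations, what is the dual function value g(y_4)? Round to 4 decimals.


Dual ascent for LP: min 11*x1 + 13*x2, 6*x1 + 4*x2 = 11, 0 <= x_i <= 8
Step 1: y^k = 0.0, reduced costs: (11.0, 13.0)
  x^k = (0.0, 0.0), subgradient = b - a^T x = 11.0
  y^{k+1} = 0.0 + 0.2*11.0 = 2.2
Step 2: y^k = 2.2, reduced costs: (-2.2, 4.2)
  x^k = (8.0, 0.0), subgradient = b - a^T x = -37.0
  y^{k+1} = 2.2 + 0.2*-37.0 = -5.2
Step 3: y^k = -5.2, reduced costs: (42.2, 33.8)
  x^k = (0.0, 0.0), subgradient = b - a^T x = 11.0
  y^{k+1} = -5.2 + 0.2*11.0 = -3.0
Step 4: y^k = -3.0, reduced costs: (29.0, 25.0)
  x^k = (0.0, 0.0), subgradient = b - a^T x = 11.0
  y^{k+1} = -3.0 + 0.2*11.0 = -0.8
Dual objective at y_4 = -0.8: reduced costs (15.8, 16.2), box minimizer x = (0.0, 0.0)
g(y_4) = b*y + (c1 - a1*y)*x1 + (c2 - a2*y)*x2 = 11*(-0.8) + 15.8*0.0 + 16.2*0.0 = -8.8 + 0.0 + 0.0 = -8.8


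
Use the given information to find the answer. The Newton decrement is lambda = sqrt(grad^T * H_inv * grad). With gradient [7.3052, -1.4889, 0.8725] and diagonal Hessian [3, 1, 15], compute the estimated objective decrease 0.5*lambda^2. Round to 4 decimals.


Step 1: H is diagonal, so H^(-1) * g = [2.4351, -1.4889, 0.0582].
Step 2: g^T H^(-1) g = sum_i g_i^2 / H_ii
  = (7.3052)^2/3 + (-1.4889)^2/1 + (0.8725)^2/15
  = 17.7886 + 2.2168 + 0.0508 = 20.0562
Step 3: Objective decrease = 0.5 * g^T H^(-1) g = 10.0281


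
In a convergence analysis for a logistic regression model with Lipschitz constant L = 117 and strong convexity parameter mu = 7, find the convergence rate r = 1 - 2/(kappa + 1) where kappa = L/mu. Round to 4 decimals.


Step 1: Compute the condition number.
kappa = L/mu = 117/7 = 16.7143
Step 2: Compute the convergence rate.
r = 1 - 2/(kappa + 1) = 1 - 2*mu/(L + mu) = (L - mu)/(L + mu) = 110/124 = 0.8871


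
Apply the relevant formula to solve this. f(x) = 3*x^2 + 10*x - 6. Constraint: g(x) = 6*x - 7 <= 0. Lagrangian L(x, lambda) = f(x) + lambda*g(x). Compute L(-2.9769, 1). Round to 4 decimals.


Step 1: Evaluate f(x).
f(-2.9769) = 3*(-2.9769)^2 + 10*(-2.9769) - 6 = -9.1832
Step 2: Evaluate g(x).
g(-2.9769) = 6*-2.9769 - 7 = -24.8614
Step 3: Compute Lagrangian.
L = -9.1832 + 1*-24.8614 = -34.0446


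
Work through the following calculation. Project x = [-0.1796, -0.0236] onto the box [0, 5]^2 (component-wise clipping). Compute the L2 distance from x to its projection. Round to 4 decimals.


Project each component onto [0, 5].
clip(-0.1796) = 0.0, clip(-0.0236) = 0.0
Projection = [0.0, 0.0]
Squared diffs: [0.0323, 0.0006]
Distance = sqrt(0.0329) = 0.1811


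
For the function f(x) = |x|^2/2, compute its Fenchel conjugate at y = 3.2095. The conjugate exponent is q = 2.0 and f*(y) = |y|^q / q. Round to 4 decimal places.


The conjugate exponent q satisfies 1/p + 1/q = 1.
p = 2, so q = 2/(2 - 1) = 2.0
|y|^q = 3.2095^2.0 = 10.3009
f*(3.2095) = 10.3009 / 2.0 = 5.1504


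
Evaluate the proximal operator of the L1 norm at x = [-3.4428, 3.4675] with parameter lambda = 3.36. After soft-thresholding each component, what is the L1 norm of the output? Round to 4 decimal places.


Soft-thresholding with lambda = 3.36:
prox(-3.4428) = sign(-3.4428)*max(|-3.4428| - 3.36, 0) = -0.0828
prox(3.4675) = sign(3.4675)*max(|3.4675| - 3.36, 0) = 0.1075
prox(x) = [-0.0828, 0.1075]
||prox(x)||_1 = 0.0828 + 0.1075 = 0.1903


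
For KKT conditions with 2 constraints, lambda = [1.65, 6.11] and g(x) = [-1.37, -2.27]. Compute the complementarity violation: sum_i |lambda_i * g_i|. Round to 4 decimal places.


KKT complementary slackness check:
lambda_1 * g_1 = 1.65 * -1.37 = -2.2605
lambda_2 * g_2 = 6.11 * -2.27 = -13.8697
Total violation = 2.2605 + 13.8697 = 16.1302
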